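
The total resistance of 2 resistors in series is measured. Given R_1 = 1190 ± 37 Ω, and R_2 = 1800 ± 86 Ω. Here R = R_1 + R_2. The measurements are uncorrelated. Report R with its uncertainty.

For a sum/difference, combine absolute errors in quadrature:
  (δR_1)² = 1370;  (δR_2)² = 7400
δR = √(8760) = 93.6 Ω
R = 2990 Ω.

2990 ± 93.6 Ω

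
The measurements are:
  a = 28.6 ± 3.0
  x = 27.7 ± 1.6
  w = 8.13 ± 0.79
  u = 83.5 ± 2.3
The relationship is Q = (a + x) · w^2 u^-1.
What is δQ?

9.15

Let h = a + x = 56.3. δh = √(δa² + δx²) = √(9.00 + 2.56) = 3.40, so δh/h = 0.0604.
Q is then a monomial in h, w, u:
δQ/Q = √((δh/h)² + (2·δw/w)² + (-1·δu/u)²) = √(0.00365 + 0.0378 + 0.000759) = 0.205
Q = 44.6, so δQ = 0.205 × 44.6 = 9.15.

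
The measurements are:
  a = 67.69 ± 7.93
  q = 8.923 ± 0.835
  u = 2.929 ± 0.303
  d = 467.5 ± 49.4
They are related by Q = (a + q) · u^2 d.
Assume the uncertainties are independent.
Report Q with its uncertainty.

Let w = a + q = 76.61. δw = √(δa² + δq²) = √(62.9 + 0.697) = 7.97, so δw/w = 0.104.
Q is then a monomial in w, u, d:
δQ/Q = √((δw/w)² + (2·δu/u)² + (1·δd/d)²) = √(0.0108 + 0.0428 + 0.0112) = 0.255
Q = 307300, so δQ = 0.255 × 307300 = 78200.

307300 ± 78200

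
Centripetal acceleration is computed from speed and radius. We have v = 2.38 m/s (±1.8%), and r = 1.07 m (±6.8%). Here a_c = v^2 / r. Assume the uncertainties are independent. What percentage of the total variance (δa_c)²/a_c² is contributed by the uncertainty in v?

21.9%

(δa_c/a_c)² = (2·δv/v)² + (-1·δr/r)²
  v term: (2×0.0180)² = 0.00130
  r term: (-1×0.0680)² = 0.00462
Total = 0.00592. Share from v = 0.00130/0.00592 = 0.219.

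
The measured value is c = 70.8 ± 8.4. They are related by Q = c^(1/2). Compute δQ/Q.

0.0593

Q ∝ c^(1/2), so δQ/Q = |½| · δc/c = 0.5 × 0.119 = 0.0593.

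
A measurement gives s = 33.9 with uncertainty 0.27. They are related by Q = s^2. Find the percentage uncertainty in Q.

Q ∝ s^2, so δQ/Q = |2| · δs/s = 2 × 0.00796 = 0.0159.

1.59%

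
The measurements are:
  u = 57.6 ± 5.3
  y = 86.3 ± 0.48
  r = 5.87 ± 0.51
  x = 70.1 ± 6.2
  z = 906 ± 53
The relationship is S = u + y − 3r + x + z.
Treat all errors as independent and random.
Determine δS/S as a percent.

4.87%

Absolute uncertainties add in quadrature for a linear combination:
  (δu)² = 28.1;  (δy)² = 0.230;  (3·δr)² = 2.34;  (δx)² = 38.4;  (δz)² = 2810
δS = √(2880) = 53.6
S = 1100, so δS/S = 53.6/1100 = 0.0487.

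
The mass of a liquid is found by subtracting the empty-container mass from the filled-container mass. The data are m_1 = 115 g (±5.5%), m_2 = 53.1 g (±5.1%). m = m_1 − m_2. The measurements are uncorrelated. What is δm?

Absolute uncertainties add in quadrature for a linear combination:
  (δm_1)² = 40.0;  (δm_2)² = 7.33
δm = √(47.3) = 6.88 g

6.88 g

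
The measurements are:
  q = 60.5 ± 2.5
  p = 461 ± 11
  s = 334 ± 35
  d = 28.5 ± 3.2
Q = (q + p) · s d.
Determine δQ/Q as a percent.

Let u = q + p = 522. δu = √(δq² + δp²) = √(6.25 + 121) = 11.3, so δu/u = 0.0216.
Q is then a monomial in u, s, d:
δQ/Q = √((δu/u)² + (1·δs/s)² + (1·δd/d)²) = √(0.000468 + 0.0110 + 0.0126) = 0.155

15.5%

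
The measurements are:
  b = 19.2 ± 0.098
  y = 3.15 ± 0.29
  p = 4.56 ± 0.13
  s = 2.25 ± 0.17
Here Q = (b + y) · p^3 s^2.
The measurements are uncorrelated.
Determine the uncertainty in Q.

Let u = b + y = 22.3. δu = √(δb² + δy²) = √(0.00960 + 0.0841) = 0.306, so δu/u = 0.0137.
Q is then a monomial in u, p, s:
δQ/Q = √((δu/u)² + (3·δp/p)² + (2·δs/s)²) = √(0.000188 + 0.00731 + 0.0228) = 0.174
Q = 10700, so δQ = 0.174 × 10700 = 1870.

1870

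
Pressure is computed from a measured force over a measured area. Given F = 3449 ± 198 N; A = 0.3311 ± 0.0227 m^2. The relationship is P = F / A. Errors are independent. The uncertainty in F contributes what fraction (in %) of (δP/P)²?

(δP/P)² = (1·δF/F)² + (-1·δA/A)²
  F term: (1×0.0574)² = 0.00330
  A term: (-1×0.0686)² = 0.00470
Total = 0.00800. Share from F = 0.00330/0.00800 = 0.412.

41.2%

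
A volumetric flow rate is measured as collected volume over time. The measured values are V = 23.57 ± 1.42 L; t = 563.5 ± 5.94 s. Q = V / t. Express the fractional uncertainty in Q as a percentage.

Each factor contributes (exponent × relative error)² to (δQ/Q)²:
  (1·δV/V)² = (1×0.0602)² = 0.00363;  (-1·δt/t)² = (-1×0.0105)² = 0.000111
δQ/Q = √(0.00374) = 0.0612

6.12%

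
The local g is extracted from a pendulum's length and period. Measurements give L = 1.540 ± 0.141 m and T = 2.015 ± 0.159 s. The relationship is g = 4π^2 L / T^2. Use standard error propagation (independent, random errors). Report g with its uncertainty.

14.97 ± 2.73 m/s^2

g is a product of powers, so relative uncertainties combine in quadrature:
  (1·δL/L)² = (1×0.0916)² = 0.00838;  (-2·δT/T)² = (-2×0.0789)² = 0.0249
δg/g = √(0.0333) = 0.182
g = 14.97 m/s^2, so δg = 0.182 × 14.97 = 2.73 m/s^2.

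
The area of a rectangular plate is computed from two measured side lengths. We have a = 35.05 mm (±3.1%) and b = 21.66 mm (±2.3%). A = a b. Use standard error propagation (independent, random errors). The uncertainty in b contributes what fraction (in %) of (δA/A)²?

35.5%

(δA/A)² = (1·δa/a)² + (1·δb/b)²
  a term: (1×0.0310)² = 0.000961
  b term: (1×0.0230)² = 0.000529
Total = 0.00149. Share from b = 0.000529/0.00149 = 0.355.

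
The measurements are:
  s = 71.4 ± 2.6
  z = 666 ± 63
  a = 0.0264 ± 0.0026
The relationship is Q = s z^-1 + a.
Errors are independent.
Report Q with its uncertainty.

0.134 ± 0.0112

Let p = s·z^-1 = 0.107. δp/p = √((1·δs/s)² + (-1·δz/z)²) = √(0.00133 + 0.00895) = 0.101, so δp = 0.0109.
Q = p + a: δQ = √(δp² + δa²) = √(0.000118 + 6.76e-06) = 0.0112
Q = 0.134.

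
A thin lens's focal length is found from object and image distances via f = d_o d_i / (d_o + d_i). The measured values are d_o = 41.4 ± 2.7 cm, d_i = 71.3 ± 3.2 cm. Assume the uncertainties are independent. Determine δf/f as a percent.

∂f/∂d_o = (d_i/(d_o+d_i))² = 0.400;  ∂f/∂d_i = (d_o/(d_o+d_i))² = 0.135
δf = √((∂f/∂d_o · δd_o)² + (∂f/∂d_i · δd_i)²) = √(1.17 + 0.186) = 1.16 cm
f = 26.2 cm, so δf/f = 1.16/26.2 = 0.0444.

4.44%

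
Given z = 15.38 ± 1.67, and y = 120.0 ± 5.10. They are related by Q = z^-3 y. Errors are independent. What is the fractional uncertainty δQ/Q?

Since Q is a product/quotient, work with relative uncertainties:
  (-3·δz/z)² = (-3×0.109)² = 0.106;  (1·δy/y)² = (1×0.0425)² = 0.00181
δQ/Q = √(0.108) = 0.329

0.329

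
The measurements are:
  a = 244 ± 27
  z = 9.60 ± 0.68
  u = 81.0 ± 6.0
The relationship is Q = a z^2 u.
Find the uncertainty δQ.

For a monomial Q ∝ a, z^2, u, fractional errors add in quadrature:
  (1·δa/a)² = (1×0.111)² = 0.0122;  (2·δz/z)² = (2×0.0708)² = 0.0201;  (1·δu/u)² = (1×0.0741)² = 0.00549
δQ/Q = √(0.0378) = 0.194
Q = 1.82e+06, so δQ = 0.194 × 1.82e+06 = 3.54e+05.

3.54e+05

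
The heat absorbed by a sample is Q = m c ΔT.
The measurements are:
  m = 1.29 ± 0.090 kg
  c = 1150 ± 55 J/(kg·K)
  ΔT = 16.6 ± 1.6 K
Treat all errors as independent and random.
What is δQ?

For a monomial Q ∝ m, c, ΔT, fractional errors add in quadrature:
  (1·δm/m)² = (1×0.0698)² = 0.00487;  (1·δc/c)² = (1×0.0478)² = 0.00229;  (1·δΔT/ΔT)² = (1×0.0964)² = 0.00929
δQ/Q = √(0.0164) = 0.128
Q = 24600 J, so δQ = 0.128 × 24600 = 3160 J.

3160 J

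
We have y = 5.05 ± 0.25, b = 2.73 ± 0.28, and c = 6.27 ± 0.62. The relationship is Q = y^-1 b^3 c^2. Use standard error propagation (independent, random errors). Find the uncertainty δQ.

58.5

Q is a product of powers, so relative uncertainties combine in quadrature:
  (-1·δy/y)² = (-1×0.0495)² = 0.00245;  (3·δb/b)² = (3×0.103)² = 0.0947;  (2·δc/c)² = (2×0.0989)² = 0.0391
δQ/Q = √(0.136) = 0.369
Q = 158, so δQ = 0.369 × 158 = 58.5.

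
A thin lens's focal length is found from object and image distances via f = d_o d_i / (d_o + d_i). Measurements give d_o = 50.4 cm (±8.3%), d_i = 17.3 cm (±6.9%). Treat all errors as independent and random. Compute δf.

∂f/∂d_o = (d_i/(d_o+d_i))² = 0.0653;  ∂f/∂d_i = (d_o/(d_o+d_i))² = 0.554
δf = √((∂f/∂d_o · δd_o)² + (∂f/∂d_i · δd_i)²) = √(0.0746 + 0.438) = 0.716 cm

0.716 cm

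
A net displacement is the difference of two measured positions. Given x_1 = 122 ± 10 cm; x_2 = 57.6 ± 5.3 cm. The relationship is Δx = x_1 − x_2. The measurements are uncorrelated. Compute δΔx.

Absolute uncertainties add in quadrature for a linear combination:
  (δx_1)² = 100;  (δx_2)² = 28.1
δΔx = √(128) = 11.3 cm

11.3 cm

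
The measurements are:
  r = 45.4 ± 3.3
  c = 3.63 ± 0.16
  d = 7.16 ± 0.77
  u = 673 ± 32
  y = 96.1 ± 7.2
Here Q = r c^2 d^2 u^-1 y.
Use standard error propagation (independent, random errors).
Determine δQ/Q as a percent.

25.9%

Products/powers → add relative errors in quadrature, weighted by exponent:
  (1·δr/r)² = (1×0.0727)² = 0.00528;  (2·δc/c)² = (2×0.0441)² = 0.00777;  (2·δd/d)² = (2×0.108)² = 0.0463;  (-1·δu/u)² = (-1×0.0475)² = 0.00226;  (1·δy/y)² = (1×0.0749)² = 0.00561
δQ/Q = √(0.0672) = 0.259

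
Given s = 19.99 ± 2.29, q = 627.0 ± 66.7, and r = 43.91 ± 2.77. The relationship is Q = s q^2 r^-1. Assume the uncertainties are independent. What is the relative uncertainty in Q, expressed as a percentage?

Q is a product of powers, so relative uncertainties combine in quadrature:
  (1·δs/s)² = (1×0.115)² = 0.0131;  (2·δq/q)² = (2×0.106)² = 0.0453;  (-1·δr/r)² = (-1×0.0631)² = 0.00398
δQ/Q = √(0.0624) = 0.250

25.0%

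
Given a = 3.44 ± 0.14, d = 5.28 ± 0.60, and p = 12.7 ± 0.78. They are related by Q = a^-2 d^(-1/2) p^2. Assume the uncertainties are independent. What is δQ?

0.937

Each factor contributes (exponent × relative error)² to (δQ/Q)²:
  (-2·δa/a)² = (-2×0.0407)² = 0.00663;  (−½·δd/d)² = (-0.5×0.114)² = 0.00323;  (2·δp/p)² = (2×0.0614)² = 0.0151
δQ/Q = √(0.0249) = 0.158
Q = 5.93, so δQ = 0.158 × 5.93 = 0.937.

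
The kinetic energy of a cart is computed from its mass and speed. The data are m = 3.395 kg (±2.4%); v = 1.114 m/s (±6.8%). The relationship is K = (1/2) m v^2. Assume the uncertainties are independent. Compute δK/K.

Products/powers → add relative errors in quadrature, weighted by exponent:
  (1·δm/m)² = (1×0.0240)² = 0.000576;  (2·δv/v)² = (2×0.0680)² = 0.0185
δK/K = √(0.0191) = 0.138

0.138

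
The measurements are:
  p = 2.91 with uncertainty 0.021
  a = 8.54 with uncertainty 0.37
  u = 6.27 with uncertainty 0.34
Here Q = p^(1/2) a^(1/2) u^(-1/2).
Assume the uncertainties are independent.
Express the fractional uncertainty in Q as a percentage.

Q is a product of powers, so relative uncertainties combine in quadrature:
  (½·δp/p)² = (0.5×0.00722)² = 1.3e-05;  (½·δa/a)² = (0.5×0.0433)² = 0.000469;  (−½·δu/u)² = (-0.5×0.0542)² = 0.000735
δQ/Q = √(0.00122) = 0.0349

3.49%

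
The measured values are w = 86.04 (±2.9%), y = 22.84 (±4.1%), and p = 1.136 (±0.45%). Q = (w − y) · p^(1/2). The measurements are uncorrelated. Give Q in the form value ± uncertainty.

Let u = w − y = 63.20. δu = √(δw² + δy²) = √(6.23 + 0.877) = 2.67, so δu/u = 0.0422.
Q is then a monomial in u, p:
δQ/Q = √((δu/u)² + (½·δp/p)²) = √(0.00178 + 5.06e-06) = 0.0422
Q = 67.36, so δQ = 0.0422 × 67.36 = 2.84.

67.36 ± 2.84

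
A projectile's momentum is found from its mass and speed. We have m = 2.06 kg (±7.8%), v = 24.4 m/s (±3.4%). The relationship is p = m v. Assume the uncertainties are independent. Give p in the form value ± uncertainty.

50.3 ± 4.28 kg·m/s

Relative error in a monomial: (δp/p)² = Σ (nᵢ · δxᵢ/xᵢ)².
  (1·δm/m)² = (1×0.0780)² = 0.00608;  (1·δv/v)² = (1×0.0340)² = 0.00116
δp/p = √(0.00724) = 0.0851
p = 50.3 kg·m/s, so δp = 0.0851 × 50.3 = 4.28 kg·m/s.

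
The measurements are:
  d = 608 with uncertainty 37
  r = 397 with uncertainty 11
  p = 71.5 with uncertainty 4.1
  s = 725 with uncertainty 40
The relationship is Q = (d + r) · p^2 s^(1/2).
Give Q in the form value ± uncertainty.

(1.38 ± 0.172) × 10^8

Let u = d + r = 1000. δu = √(δd² + δr²) = √(1370 + 121) = 38.6, so δu/u = 0.0384.
Q is then a monomial in u, p, s:
δQ/Q = √((δu/u)² + (2·δp/p)² + (½·δs/s)²) = √(0.00148 + 0.0132 + 0.000761) = 0.124
Q = 1.38e+08, so δQ = 0.124 × 1.38e+08 = 1.72e+07.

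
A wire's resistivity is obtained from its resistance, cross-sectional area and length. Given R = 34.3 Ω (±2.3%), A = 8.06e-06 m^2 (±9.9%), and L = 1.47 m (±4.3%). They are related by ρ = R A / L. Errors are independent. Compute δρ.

Relative error in a monomial: (δρ/ρ)² = Σ (nᵢ · δxᵢ/xᵢ)².
  (1·δR/R)² = (1×0.0230)² = 0.000529;  (1·δA/A)² = (1×0.0990)² = 0.00980;  (-1·δL/L)² = (-1×0.0430)² = 0.00185
δρ/ρ = √(0.0122) = 0.110
ρ = 0.000188 Ω·m, so δρ = 0.110 × 0.000188 = 2.08e-05 Ω·m.

2.08e-05 Ω·m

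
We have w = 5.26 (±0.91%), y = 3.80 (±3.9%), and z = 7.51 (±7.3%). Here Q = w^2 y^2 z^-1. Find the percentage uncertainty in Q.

Q is a product of powers, so relative uncertainties combine in quadrature:
  (2·δw/w)² = (2×0.00910)² = 0.000331;  (2·δy/y)² = (2×0.0390)² = 0.00608;  (-1·δz/z)² = (-1×0.0730)² = 0.00533
δQ/Q = √(0.0117) = 0.108

10.8%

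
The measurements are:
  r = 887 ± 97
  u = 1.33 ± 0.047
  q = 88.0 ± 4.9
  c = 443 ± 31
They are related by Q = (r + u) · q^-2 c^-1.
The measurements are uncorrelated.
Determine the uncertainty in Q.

Let w = r + u = 888. δw = √(δr² + δu²) = √(9410 + 0.00221) = 97.0, so δw/w = 0.109.
Q is then a monomial in w, q, c:
δQ/Q = √((δw/w)² + (-2·δq/q)² + (-1·δc/c)²) = √(0.0119 + 0.0124 + 0.00490) = 0.171
Q = 0.000259, so δQ = 0.171 × 0.000259 = 4.43e-05.

4.43e-05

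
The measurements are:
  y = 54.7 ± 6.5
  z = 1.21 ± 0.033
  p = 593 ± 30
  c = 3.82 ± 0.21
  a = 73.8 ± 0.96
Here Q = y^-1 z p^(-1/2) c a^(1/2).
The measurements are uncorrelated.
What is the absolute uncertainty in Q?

Relative error in a monomial: (δQ/Q)² = Σ (nᵢ · δxᵢ/xᵢ)².
  (-1·δy/y)² = (-1×0.119)² = 0.0141;  (1·δz/z)² = (1×0.0273)² = 0.000744;  (−½·δp/p)² = (-0.5×0.0506)² = 0.000640;  (1·δc/c)² = (1×0.0550)² = 0.00302;  (½·δa/a)² = (0.5×0.0130)² = 4.23e-05
δQ/Q = √(0.0186) = 0.136
Q = 0.0298, so δQ = 0.136 × 0.0298 = 0.00406.

0.00406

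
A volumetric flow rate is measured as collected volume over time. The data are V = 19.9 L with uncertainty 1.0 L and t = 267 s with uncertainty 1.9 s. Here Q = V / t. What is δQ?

0.00378 L/s

Relative error in a monomial: (δQ/Q)² = Σ (nᵢ · δxᵢ/xᵢ)².
  (1·δV/V)² = (1×0.0503)² = 0.00253;  (-1·δt/t)² = (-1×0.00712)² = 5.06e-05
δQ/Q = √(0.00258) = 0.0508
Q = 0.0745 L/s, so δQ = 0.0508 × 0.0745 = 0.00378 L/s.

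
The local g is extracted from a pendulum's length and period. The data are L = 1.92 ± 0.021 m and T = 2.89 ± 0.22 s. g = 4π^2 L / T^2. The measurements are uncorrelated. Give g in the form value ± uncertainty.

9.08 ± 1.39 m/s^2

Relative error in a monomial: (δg/g)² = Σ (nᵢ · δxᵢ/xᵢ)².
  (1·δL/L)² = (1×0.0109)² = 0.000120;  (-2·δT/T)² = (-2×0.0761)² = 0.0232
δg/g = √(0.0233) = 0.153
g = 9.08 m/s^2, so δg = 0.153 × 9.08 = 1.39 m/s^2.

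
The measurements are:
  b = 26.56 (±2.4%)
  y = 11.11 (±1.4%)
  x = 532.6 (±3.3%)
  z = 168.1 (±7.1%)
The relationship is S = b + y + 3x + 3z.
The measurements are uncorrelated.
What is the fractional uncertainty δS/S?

For a sum/difference, combine absolute errors in quadrature:
  (δb)² = 0.406;  (δy)² = 0.0242;  (3·δx)² = 2780;  (3·δz)² = 1280
δS = √(4060) = 63.7
S = 2140, so δS/S = 63.7/2140 = 0.0298.

0.0298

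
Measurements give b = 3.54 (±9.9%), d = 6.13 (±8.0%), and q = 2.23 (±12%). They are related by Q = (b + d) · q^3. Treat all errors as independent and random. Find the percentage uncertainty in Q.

36.5%

Let u = b + d = 9.67. δu = √(δb² + δd²) = √(0.123 + 0.240) = 0.603, so δu/u = 0.0623.
Q is then a monomial in u, q:
δQ/Q = √((δu/u)² + (3·δq/q)²) = √(0.00389 + 0.130) = 0.365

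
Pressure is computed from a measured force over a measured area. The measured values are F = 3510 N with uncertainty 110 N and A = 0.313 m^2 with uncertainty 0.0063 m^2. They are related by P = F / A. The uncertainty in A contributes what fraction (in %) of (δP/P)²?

(δP/P)² = (1·δF/F)² + (-1·δA/A)²
  F term: (1×0.0313)² = 0.000982
  A term: (-1×0.0201)² = 0.000405
Total = 0.00139. Share from A = 0.000405/0.00139 = 0.292.

29.2%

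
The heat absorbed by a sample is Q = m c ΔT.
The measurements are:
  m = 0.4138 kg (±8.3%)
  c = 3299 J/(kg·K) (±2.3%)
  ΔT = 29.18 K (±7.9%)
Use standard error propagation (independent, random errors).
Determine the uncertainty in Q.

4660 J

Since Q is a product/quotient, work with relative uncertainties:
  (1·δm/m)² = (1×0.0830)² = 0.00689;  (1·δc/c)² = (1×0.0230)² = 0.000529;  (1·δΔT/ΔT)² = (1×0.0790)² = 0.00624
δQ/Q = √(0.0137) = 0.117
Q = 39830 J, so δQ = 0.117 × 39830 = 4660 J.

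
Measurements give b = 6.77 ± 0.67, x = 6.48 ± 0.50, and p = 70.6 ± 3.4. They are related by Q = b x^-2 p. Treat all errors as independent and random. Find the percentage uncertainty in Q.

19.0%

Each factor contributes (exponent × relative error)² to (δQ/Q)²:
  (1·δb/b)² = (1×0.0990)² = 0.00979;  (-2·δx/x)² = (-2×0.0772)² = 0.0238;  (1·δp/p)² = (1×0.0482)² = 0.00232
δQ/Q = √(0.0359) = 0.190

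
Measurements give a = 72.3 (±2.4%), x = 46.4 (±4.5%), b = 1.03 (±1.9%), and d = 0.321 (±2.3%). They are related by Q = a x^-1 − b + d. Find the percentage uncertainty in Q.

9.68%

Let p = a·x^-1 = 1.56. δp/p = √((1·δa/a)² + (-1·δx/x)²) = √(0.000576 + 0.00203) = 0.0510, so δp = 0.0795.
Q = p − b + d: δQ = √(δp² + δb² + δd²) = √(0.00632 + 0.000383 + 5.45e-05) = 0.0822
Q = 0.849, so δQ/Q = 0.0822/0.849 = 0.0968.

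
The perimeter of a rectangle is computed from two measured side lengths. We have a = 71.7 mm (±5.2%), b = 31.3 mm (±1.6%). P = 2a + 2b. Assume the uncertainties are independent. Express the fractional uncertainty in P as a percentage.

P is a linear combination, so absolute uncertainties add in quadrature:
  (2·δa)² = 55.6;  (2·δb)² = 1.00
δP = √(56.6) = 7.52 mm
P = 206 mm, so δP/P = 7.52/206 = 0.0365.

3.65%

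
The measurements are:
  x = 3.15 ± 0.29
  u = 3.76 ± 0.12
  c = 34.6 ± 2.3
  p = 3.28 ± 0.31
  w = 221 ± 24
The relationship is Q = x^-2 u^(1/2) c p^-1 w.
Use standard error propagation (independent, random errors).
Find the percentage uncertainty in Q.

24.4%

Each factor contributes (exponent × relative error)² to (δQ/Q)²:
  (-2·δx/x)² = (-2×0.0921)² = 0.0339;  (½·δu/u)² = (0.5×0.0319)² = 0.000255;  (1·δc/c)² = (1×0.0665)² = 0.00442;  (-1·δp/p)² = (-1×0.0945)² = 0.00893;  (1·δw/w)² = (1×0.109)² = 0.0118
δQ/Q = √(0.0593) = 0.244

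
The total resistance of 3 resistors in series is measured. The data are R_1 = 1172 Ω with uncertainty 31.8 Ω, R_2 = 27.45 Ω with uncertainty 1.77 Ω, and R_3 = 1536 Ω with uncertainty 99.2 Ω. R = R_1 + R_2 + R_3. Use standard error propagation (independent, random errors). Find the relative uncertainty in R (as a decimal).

For a sum/difference, combine absolute errors in quadrature:
  (δR_1)² = 1010;  (δR_2)² = 3.13;  (δR_3)² = 9840
δR = √(10900) = 104 Ω
R = 2735 Ω, so δR/R = 104/2735 = 0.0381.

0.0381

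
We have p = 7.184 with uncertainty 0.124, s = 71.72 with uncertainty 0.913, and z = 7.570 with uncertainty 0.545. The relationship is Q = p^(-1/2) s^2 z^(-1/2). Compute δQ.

For a monomial Q ∝ p^(-1/2), s^2, z^(-1/2), fractional errors add in quadrature:
  (−½·δp/p)² = (-0.5×0.0173)² = 7.45e-05;  (2·δs/s)² = (2×0.0127)² = 0.000648;  (−½·δz/z)² = (-0.5×0.0720)² = 0.00130
δQ/Q = √(0.00202) = 0.0449
Q = 697.5, so δQ = 0.0449 × 697.5 = 31.3.

31.3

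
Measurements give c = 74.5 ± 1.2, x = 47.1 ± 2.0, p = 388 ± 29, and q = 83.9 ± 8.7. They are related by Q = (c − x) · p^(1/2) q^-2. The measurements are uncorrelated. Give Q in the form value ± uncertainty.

Let u = c − x = 27.4. δu = √(δc² + δx²) = √(1.44 + 4.00) = 2.33, so δu/u = 0.0851.
Q is then a monomial in u, p, q:
δQ/Q = √((δu/u)² + (½·δp/p)² + (-2·δq/q)²) = √(0.00725 + 0.00140 + 0.0430) = 0.227
Q = 0.0767, so δQ = 0.227 × 0.0767 = 0.0174.

0.0767 ± 0.0174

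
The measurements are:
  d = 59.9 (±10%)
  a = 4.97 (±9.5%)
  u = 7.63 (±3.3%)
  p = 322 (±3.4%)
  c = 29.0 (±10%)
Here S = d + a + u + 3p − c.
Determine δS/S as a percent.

3.32%

Sums and differences: (δS)² = Σ (cᵢ δxᵢ)².
  (δd)² = 35.9;  (δa)² = 0.223;  (δu)² = 0.0634;  (3·δp)² = 1080;  (δc)² = 8.41
δS = √(1120) = 33.5
S = 1010, so δS/S = 33.5/1010 = 0.0332.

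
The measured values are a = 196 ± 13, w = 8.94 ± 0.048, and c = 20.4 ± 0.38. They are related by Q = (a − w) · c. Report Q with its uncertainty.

3820 ± 275

Let u = a − w = 187. δu = √(δa² + δw²) = √(169 + 0.00230) = 13.0, so δu/u = 0.0695.
Q is then a monomial in u, c:
δQ/Q = √((δu/u)² + (1·δc/c)²) = √(0.00483 + 0.000347) = 0.0719
Q = 3820, so δQ = 0.0719 × 3820 = 275.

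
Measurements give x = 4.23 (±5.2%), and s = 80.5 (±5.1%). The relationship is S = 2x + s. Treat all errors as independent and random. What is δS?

Sums and differences: (δS)² = Σ (cᵢ δxᵢ)².
  (2·δx)² = 0.194;  (δs)² = 16.9
δS = √(17.0) = 4.13

4.13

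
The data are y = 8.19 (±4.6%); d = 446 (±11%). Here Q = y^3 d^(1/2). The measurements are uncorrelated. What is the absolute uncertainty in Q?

1720

Each factor contributes (exponent × relative error)² to (δQ/Q)²:
  (3·δy/y)² = (3×0.0460)² = 0.0190;  (½·δd/d)² = (0.5×0.110)² = 0.00302
δQ/Q = √(0.0221) = 0.149
Q = 11600, so δQ = 0.149 × 11600 = 1720.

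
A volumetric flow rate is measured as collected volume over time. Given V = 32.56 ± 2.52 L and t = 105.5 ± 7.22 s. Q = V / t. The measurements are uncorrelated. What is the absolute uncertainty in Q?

Relative error in a monomial: (δQ/Q)² = Σ (nᵢ · δxᵢ/xᵢ)².
  (1·δV/V)² = (1×0.0774)² = 0.00599;  (-1·δt/t)² = (-1×0.0684)² = 0.00468
δQ/Q = √(0.0107) = 0.103
Q = 0.3086 L/s, so δQ = 0.103 × 0.3086 = 0.0319 L/s.

0.0319 L/s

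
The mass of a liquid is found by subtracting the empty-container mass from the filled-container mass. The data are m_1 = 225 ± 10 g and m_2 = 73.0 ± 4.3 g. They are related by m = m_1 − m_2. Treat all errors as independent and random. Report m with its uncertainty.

152 ± 10.9 g

Absolute uncertainties add in quadrature for a linear combination:
  (δm_1)² = 100;  (δm_2)² = 18.5
δm = √(118) = 10.9 g
m = 152 g.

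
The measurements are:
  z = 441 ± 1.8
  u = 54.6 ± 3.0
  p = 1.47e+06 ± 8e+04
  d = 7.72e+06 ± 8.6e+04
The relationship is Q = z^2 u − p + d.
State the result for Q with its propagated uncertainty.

Let w = z^2·u = 1.06e+07. δw/w = √((2·δz/z)² + (1·δu/u)²) = √(6.66e-05 + 0.00302) = 0.0555, so δw = 5.9e+05.
Q = w − p + d: δQ = √(δw² + δp² + δd²) = √(3.48e+11 + 6.4e+09 + 7.4e+09) = 6.01e+05
Q = 1.69e+07.

(1.69 ± 0.0601) × 10^7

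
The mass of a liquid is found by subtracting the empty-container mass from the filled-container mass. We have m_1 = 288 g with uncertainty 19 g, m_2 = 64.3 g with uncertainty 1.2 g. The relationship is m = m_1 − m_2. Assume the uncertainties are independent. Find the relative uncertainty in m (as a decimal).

0.0851

For a sum/difference, combine absolute errors in quadrature:
  (δm_1)² = 361;  (δm_2)² = 1.44
δm = √(362) = 19.0 g
m = 224 g, so δm/m = 19.0/224 = 0.0851.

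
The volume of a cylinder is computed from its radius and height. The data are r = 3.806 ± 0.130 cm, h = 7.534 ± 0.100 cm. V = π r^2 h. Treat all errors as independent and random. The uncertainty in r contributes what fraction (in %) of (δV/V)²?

(δV/V)² = (2·δr/r)² + (1·δh/h)²
  r term: (2×0.0342)² = 0.00467
  h term: (1×0.0133)² = 0.000176
Total = 0.00484. Share from r = 0.00467/0.00484 = 0.964.

96.4%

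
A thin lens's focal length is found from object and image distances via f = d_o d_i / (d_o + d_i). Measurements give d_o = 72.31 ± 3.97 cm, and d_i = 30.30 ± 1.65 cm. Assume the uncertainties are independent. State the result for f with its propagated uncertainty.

21.35 ± 0.890 cm

∂f/∂d_o = (d_i/(d_o+d_i))² = 0.0872;  ∂f/∂d_i = (d_o/(d_o+d_i))² = 0.497
δf = √((∂f/∂d_o · δd_o)² + (∂f/∂d_i · δd_i)²) = √(0.120 + 0.671) = 0.890 cm
f = 21.35 cm.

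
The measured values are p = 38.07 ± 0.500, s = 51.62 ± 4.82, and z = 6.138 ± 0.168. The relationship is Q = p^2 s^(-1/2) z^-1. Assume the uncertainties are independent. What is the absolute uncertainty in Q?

Relative error in a monomial: (δQ/Q)² = Σ (nᵢ · δxᵢ/xᵢ)².
  (2·δp/p)² = (2×0.0131)² = 0.000690;  (−½·δs/s)² = (-0.5×0.0934)² = 0.00218;  (-1·δz/z)² = (-1×0.0274)² = 0.000749
δQ/Q = √(0.00362) = 0.0602
Q = 32.86, so δQ = 0.0602 × 32.86 = 1.98.

1.98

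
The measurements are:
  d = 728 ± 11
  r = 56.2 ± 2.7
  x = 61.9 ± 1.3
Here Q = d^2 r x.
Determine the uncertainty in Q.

1.12e+08

Since Q is a product/quotient, work with relative uncertainties:
  (2·δd/d)² = (2×0.0151)² = 0.000913;  (1·δr/r)² = (1×0.0480)² = 0.00231;  (1·δx/x)² = (1×0.0210)² = 0.000441
δQ/Q = √(0.00366) = 0.0605
Q = 1.84e+09, so δQ = 0.0605 × 1.84e+09 = 1.12e+08.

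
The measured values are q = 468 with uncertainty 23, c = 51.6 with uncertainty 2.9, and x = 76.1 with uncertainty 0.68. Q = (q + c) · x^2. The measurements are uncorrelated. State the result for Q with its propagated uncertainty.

(3.01 ± 0.145) × 10^6

Let u = q + c = 520. δu = √(δq² + δc²) = √(529 + 8.41) = 23.2, so δu/u = 0.0446.
Q is then a monomial in u, x:
δQ/Q = √((δu/u)² + (2·δx/x)²) = √(0.00199 + 0.000319) = 0.0481
Q = 3.01e+06, so δQ = 0.0481 × 3.01e+06 = 1.45e+05.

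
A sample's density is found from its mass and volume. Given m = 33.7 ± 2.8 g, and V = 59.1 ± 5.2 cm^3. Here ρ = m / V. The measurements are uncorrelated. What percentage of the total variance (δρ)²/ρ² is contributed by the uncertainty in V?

(δρ/ρ)² = (1·δm/m)² + (-1·δV/V)²
  m term: (1×0.0831)² = 0.00690
  V term: (-1×0.0880)² = 0.00774
Total = 0.0146. Share from V = 0.00774/0.0146 = 0.529.

52.9%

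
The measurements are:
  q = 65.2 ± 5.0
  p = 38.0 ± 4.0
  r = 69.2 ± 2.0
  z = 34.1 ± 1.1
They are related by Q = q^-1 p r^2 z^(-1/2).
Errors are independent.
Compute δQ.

Since Q is a product/quotient, work with relative uncertainties:
  (-1·δq/q)² = (-1×0.0767)² = 0.00588;  (1·δp/p)² = (1×0.105)² = 0.0111;  (2·δr/r)² = (2×0.0289)² = 0.00334;  (−½·δz/z)² = (-0.5×0.0323)² = 0.000260
δQ/Q = √(0.0206) = 0.143
Q = 478, so δQ = 0.143 × 478 = 68.5.

68.5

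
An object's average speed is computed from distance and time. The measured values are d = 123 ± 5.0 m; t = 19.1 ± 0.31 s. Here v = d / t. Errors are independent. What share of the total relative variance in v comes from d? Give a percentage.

86.3%

(δv/v)² = (1·δd/d)² + (-1·δt/t)²
  d term: (1×0.0407)² = 0.00165
  t term: (-1×0.0162)² = 0.000263
Total = 0.00192. Share from d = 0.00165/0.00192 = 0.863.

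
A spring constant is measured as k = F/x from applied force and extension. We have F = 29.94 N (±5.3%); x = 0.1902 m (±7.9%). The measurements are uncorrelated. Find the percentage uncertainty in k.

9.51%

Each factor contributes (exponent × relative error)² to (δk/k)²:
  (1·δF/F)² = (1×0.0530)² = 0.00281;  (-1·δx/x)² = (-1×0.0790)² = 0.00624
δk/k = √(0.00905) = 0.0951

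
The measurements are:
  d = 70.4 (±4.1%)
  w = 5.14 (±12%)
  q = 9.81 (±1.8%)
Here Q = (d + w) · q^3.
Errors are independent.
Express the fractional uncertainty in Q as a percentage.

6.67%

Let u = d + w = 75.5. δu = √(δd² + δw²) = √(8.33 + 0.380) = 2.95, so δu/u = 0.0391.
Q is then a monomial in u, q:
δQ/Q = √((δu/u)² + (3·δq/q)²) = √(0.00153 + 0.00292) = 0.0667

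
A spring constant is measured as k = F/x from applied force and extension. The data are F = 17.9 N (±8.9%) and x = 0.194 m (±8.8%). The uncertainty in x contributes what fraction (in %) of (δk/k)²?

(δk/k)² = (1·δF/F)² + (-1·δx/x)²
  F term: (1×0.0890)² = 0.00792
  x term: (-1×0.0880)² = 0.00774
Total = 0.0157. Share from x = 0.00774/0.0157 = 0.494.

49.4%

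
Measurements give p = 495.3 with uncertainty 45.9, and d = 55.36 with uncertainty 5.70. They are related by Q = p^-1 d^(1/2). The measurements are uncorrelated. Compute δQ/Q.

For a monomial Q ∝ p^-1, d^(1/2), fractional errors add in quadrature:
  (-1·δp/p)² = (-1×0.0927)² = 0.00859;  (½·δd/d)² = (0.5×0.103)² = 0.00265
δQ/Q = √(0.0112) = 0.106

0.106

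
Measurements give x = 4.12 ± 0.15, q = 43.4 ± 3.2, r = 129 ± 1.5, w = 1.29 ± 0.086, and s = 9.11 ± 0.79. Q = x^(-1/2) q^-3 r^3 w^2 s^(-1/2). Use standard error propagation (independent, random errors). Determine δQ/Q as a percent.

Each factor contributes (exponent × relative error)² to (δQ/Q)²:
  (−½·δx/x)² = (-0.5×0.0364)² = 0.000331;  (-3·δq/q)² = (-3×0.0737)² = 0.0489;  (3·δr/r)² = (3×0.0116)² = 0.00122;  (2·δw/w)² = (2×0.0667)² = 0.0178;  (−½·δs/s)² = (-0.5×0.0867)² = 0.00188
δQ/Q = √(0.0701) = 0.265

26.5%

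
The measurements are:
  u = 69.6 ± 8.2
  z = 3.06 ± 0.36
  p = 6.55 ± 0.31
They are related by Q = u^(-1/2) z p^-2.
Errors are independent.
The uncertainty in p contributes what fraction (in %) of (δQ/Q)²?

(δQ/Q)² = (−½·δu/u)² + (1·δz/z)² + (-2·δp/p)²
  u term: (-0.5×0.118)² = 0.00347
  z term: (1×0.118)² = 0.0138
  p term: (-2×0.0473)² = 0.00896
Total = 0.0263. Share from p = 0.00896/0.0263 = 0.341.

34.1%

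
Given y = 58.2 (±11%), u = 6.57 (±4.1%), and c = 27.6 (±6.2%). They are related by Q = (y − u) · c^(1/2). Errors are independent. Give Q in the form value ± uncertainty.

Let w = y − u = 51.6. δw = √(δy² + δu²) = √(41.0 + 0.0726) = 6.41, so δw/w = 0.124.
Q is then a monomial in w, c:
δQ/Q = √((δw/w)² + (½·δc/c)²) = √(0.0154 + 0.000961) = 0.128
Q = 271, so δQ = 0.128 × 271 = 34.7.

271 ± 34.7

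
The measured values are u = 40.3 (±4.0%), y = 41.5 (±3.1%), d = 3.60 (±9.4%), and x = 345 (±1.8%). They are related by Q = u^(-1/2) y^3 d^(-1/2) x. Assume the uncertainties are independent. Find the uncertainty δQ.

2.2e+05

Relative error in a monomial: (δQ/Q)² = Σ (nᵢ · δxᵢ/xᵢ)².
  (−½·δu/u)² = (-0.5×0.0400)² = 0.000400;  (3·δy/y)² = (3×0.0310)² = 0.00865;  (−½·δd/d)² = (-0.5×0.0940)² = 0.00221;  (1·δx/x)² = (1×0.0180)² = 0.000324
δQ/Q = √(0.0116) = 0.108
Q = 2.05e+06, so δQ = 0.108 × 2.05e+06 = 2.2e+05.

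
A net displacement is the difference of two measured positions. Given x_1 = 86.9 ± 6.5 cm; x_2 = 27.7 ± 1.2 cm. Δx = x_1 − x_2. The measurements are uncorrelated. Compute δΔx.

6.61 cm

Δx is a linear combination, so absolute uncertainties add in quadrature:
  (δx_1)² = 42.2;  (δx_2)² = 1.44
δΔx = √(43.7) = 6.61 cm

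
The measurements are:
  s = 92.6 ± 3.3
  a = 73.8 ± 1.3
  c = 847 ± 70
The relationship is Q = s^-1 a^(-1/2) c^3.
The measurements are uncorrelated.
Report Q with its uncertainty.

(7.64 ± 1.91) × 10^5

Since Q is a product/quotient, work with relative uncertainties:
  (-1·δs/s)² = (-1×0.0356)² = 0.00127;  (−½·δa/a)² = (-0.5×0.0176)² = 7.76e-05;  (3·δc/c)² = (3×0.0826)² = 0.0615
δQ/Q = √(0.0628) = 0.251
Q = 7.64e+05, so δQ = 0.251 × 7.64e+05 = 1.91e+05.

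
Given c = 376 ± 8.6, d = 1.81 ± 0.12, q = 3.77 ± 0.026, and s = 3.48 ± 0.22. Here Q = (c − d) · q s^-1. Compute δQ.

27.4

Let u = c − d = 374. δu = √(δc² + δd²) = √(74.0 + 0.0144) = 8.60, so δu/u = 0.0230.
Q is then a monomial in u, q, s:
δQ/Q = √((δu/u)² + (1·δq/q)² + (-1·δs/s)²) = √(0.000528 + 4.76e-05 + 0.00400) = 0.0676
Q = 405, so δQ = 0.0676 × 405 = 27.4.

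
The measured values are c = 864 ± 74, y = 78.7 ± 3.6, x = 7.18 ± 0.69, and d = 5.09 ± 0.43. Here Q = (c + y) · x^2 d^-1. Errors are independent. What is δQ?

2140

Let u = c + y = 943. δu = √(δc² + δy²) = √(5480 + 13.0) = 74.1, so δu/u = 0.0786.
Q is then a monomial in u, x, d:
δQ/Q = √((δu/u)² + (2·δx/x)² + (-1·δd/d)²) = √(0.00618 + 0.0369 + 0.00714) = 0.224
Q = 9550, so δQ = 0.224 × 9550 = 2140.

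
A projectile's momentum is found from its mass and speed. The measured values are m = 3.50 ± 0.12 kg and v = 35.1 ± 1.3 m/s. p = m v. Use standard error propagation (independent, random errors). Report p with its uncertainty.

Since p is a product/quotient, work with relative uncertainties:
  (1·δm/m)² = (1×0.0343)² = 0.00118;  (1·δv/v)² = (1×0.0370)² = 0.00137
δp/p = √(0.00255) = 0.0505
p = 123 kg·m/s, so δp = 0.0505 × 123 = 6.20 kg·m/s.

123 ± 6.20 kg·m/s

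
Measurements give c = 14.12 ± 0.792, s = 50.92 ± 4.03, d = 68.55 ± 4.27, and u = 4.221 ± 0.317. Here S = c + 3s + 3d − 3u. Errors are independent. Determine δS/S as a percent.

4.91%

Sums and differences: (δS)² = Σ (cᵢ δxᵢ)².
  (δc)² = 0.627;  (3·δs)² = 146;  (3·δd)² = 164;  (3·δu)² = 0.904
δS = √(312) = 17.7
S = 359.9, so δS/S = 17.7/359.9 = 0.0491.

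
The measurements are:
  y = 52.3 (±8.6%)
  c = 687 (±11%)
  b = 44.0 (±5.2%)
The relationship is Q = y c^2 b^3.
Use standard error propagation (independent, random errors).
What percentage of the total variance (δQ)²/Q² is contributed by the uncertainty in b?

30.4%

(δQ/Q)² = (1·δy/y)² + (2·δc/c)² + (3·δb/b)²
  y term: (1×0.0860)² = 0.00740
  c term: (2×0.110)² = 0.0484
  b term: (3×0.0520)² = 0.0243
Total = 0.0801. Share from b = 0.0243/0.0801 = 0.304.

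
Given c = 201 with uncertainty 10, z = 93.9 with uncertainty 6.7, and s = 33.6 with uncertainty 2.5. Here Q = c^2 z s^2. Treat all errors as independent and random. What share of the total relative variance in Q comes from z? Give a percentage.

(δQ/Q)² = (2·δc/c)² + (1·δz/z)² + (2·δs/s)²
  c term: (2×0.0498)² = 0.00990
  z term: (1×0.0714)² = 0.00509
  s term: (2×0.0744)² = 0.0221
Total = 0.0371. Share from z = 0.00509/0.0371 = 0.137.

13.7%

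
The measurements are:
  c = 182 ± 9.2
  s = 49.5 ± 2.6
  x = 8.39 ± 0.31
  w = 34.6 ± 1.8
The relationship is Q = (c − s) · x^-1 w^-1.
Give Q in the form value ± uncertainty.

Let u = c − s = 132. δu = √(δc² + δs²) = √(84.6 + 6.76) = 9.56, so δu/u = 0.0722.
Q is then a monomial in u, x, w:
δQ/Q = √((δu/u)² + (-1·δx/x)² + (-1·δw/w)²) = √(0.00521 + 0.00137 + 0.00271) = 0.0963
Q = 0.456, so δQ = 0.0963 × 0.456 = 0.0440.

0.456 ± 0.0440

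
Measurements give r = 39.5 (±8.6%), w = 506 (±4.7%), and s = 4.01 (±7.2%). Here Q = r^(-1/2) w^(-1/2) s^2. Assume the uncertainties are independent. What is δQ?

Relative error in a monomial: (δQ/Q)² = Σ (nᵢ · δxᵢ/xᵢ)².
  (−½·δr/r)² = (-0.5×0.0860)² = 0.00185;  (−½·δw/w)² = (-0.5×0.0470)² = 0.000552;  (2·δs/s)² = (2×0.0720)² = 0.0207
δQ/Q = √(0.0231) = 0.152
Q = 0.114, so δQ = 0.152 × 0.114 = 0.0173.

0.0173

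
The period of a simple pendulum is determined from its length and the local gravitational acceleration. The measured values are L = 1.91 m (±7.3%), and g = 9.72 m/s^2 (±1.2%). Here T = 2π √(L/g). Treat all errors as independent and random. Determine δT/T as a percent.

Products/powers → add relative errors in quadrature, weighted by exponent:
  (½·δL/L)² = (0.5×0.0730)² = 0.00133;  (−½·δg/g)² = (-0.5×0.0120)² = 3.6e-05
δT/T = √(0.00137) = 0.0370

3.70%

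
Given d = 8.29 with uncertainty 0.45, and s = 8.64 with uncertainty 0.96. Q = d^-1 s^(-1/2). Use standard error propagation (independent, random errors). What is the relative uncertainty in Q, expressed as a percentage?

7.77%

For a monomial Q ∝ d^-1, s^(-1/2), fractional errors add in quadrature:
  (-1·δd/d)² = (-1×0.0543)² = 0.00295;  (−½·δs/s)² = (-0.5×0.111)² = 0.00309
δQ/Q = √(0.00603) = 0.0777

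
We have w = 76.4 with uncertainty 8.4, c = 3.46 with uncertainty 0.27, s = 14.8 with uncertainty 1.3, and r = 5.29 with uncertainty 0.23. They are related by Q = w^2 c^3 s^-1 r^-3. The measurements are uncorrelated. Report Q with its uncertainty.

Q is a product of powers, so relative uncertainties combine in quadrature:
  (2·δw/w)² = (2×0.110)² = 0.0484;  (3·δc/c)² = (3×0.0780)² = 0.0548;  (-1·δs/s)² = (-1×0.0878)² = 0.00772;  (-3·δr/r)² = (-3×0.0435)² = 0.0170
δQ/Q = √(0.128) = 0.358
Q = 110, so δQ = 0.358 × 110 = 39.5.

110 ± 39.5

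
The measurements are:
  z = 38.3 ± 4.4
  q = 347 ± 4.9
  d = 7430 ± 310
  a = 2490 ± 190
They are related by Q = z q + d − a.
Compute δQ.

Let p = z·q = 13300. δp/p = √((1·δz/z)² + (1·δq/q)²) = √(0.0132 + 0.000199) = 0.116, so δp = 1540.
Q = p + d − a: δQ = √(δp² + δd² + δa²) = √(2.37e+06 + 96100 + 36100) = 1580

1580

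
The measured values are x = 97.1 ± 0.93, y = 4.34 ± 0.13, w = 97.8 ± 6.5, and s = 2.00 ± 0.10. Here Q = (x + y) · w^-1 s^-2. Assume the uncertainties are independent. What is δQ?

Let u = x + y = 101. δu = √(δx² + δy²) = √(0.865 + 0.0169) = 0.939, so δu/u = 0.00926.
Q is then a monomial in u, w, s:
δQ/Q = √((δu/u)² + (-1·δw/w)² + (-2·δs/s)²) = √(8.57e-05 + 0.00442 + 0.0100) = 0.120
Q = 0.259, so δQ = 0.120 × 0.259 = 0.0312.

0.0312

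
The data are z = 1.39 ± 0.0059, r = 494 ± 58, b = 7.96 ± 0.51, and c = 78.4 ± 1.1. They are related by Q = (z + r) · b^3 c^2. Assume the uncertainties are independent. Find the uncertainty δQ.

3.48e+08

Let u = z + r = 495. δu = √(δz² + δr²) = √(3.48e-05 + 3360) = 58.0, so δu/u = 0.117.
Q is then a monomial in u, b, c:
δQ/Q = √((δu/u)² + (3·δb/b)² + (2·δc/c)²) = √(0.0137 + 0.0369 + 0.000787) = 0.227
Q = 1.54e+09, so δQ = 0.227 × 1.54e+09 = 3.48e+08.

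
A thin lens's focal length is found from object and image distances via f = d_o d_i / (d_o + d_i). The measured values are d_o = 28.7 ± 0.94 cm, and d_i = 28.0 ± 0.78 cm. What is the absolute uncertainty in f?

∂f/∂d_o = (d_i/(d_o+d_i))² = 0.244;  ∂f/∂d_i = (d_o/(d_o+d_i))² = 0.256
δf = √((∂f/∂d_o · δd_o)² + (∂f/∂d_i · δd_i)²) = √(0.0525 + 0.0399) = 0.304 cm

0.304 cm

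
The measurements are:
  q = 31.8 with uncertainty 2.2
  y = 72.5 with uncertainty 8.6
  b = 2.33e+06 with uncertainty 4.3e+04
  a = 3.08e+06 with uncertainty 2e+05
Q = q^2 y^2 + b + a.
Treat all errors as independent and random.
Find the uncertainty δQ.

1.47e+06

Let p = q^2·y^2 = 5.32e+06. δp/p = √((2·δq/q)² + (2·δy/y)²) = √(0.0191 + 0.0563) = 0.275, so δp = 1.46e+06.
Q = p + b + a: δQ = √(δp² + δb² + δa²) = √(2.13e+12 + 1.85e+09 + 4e+10) = 1.47e+06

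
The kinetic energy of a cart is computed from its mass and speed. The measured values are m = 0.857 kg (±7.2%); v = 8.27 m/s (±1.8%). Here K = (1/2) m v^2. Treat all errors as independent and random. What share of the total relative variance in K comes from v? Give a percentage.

(δK/K)² = (1·δm/m)² + (2·δv/v)²
  m term: (1×0.0720)² = 0.00518
  v term: (2×0.0180)² = 0.00130
Total = 0.00648. Share from v = 0.00130/0.00648 = 0.200.

20.0%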